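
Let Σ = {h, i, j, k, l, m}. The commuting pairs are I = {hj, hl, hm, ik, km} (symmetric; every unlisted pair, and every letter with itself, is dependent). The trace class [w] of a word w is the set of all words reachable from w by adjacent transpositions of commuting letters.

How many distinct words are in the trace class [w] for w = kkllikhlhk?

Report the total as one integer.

#0=k has no predecessor
#1=k depends on [0:k]
#2=l depends on [1:k]
#3=l depends on [2:l]
#4=i depends on [3:l]
#5=k depends on [3:l]
#6=h depends on [4:i, 5:k]
#7=l depends on [4:i, 5:k]
#8=h depends on [6:h]
#9=k depends on [7:l, 8:h]
sources: [0:k]
N(rest) = Σ N(rest − s) over sources s of rest; N(one piece) = 1:
  size 1 → [9]=1
  size 2 → [7,9]=1  [8,9]=1
  size 3 → [6,8,9]=1  [7,8,9]=2
  size 4 → [6,7,8,9]=3
  size 5 → [4,6,7,8,9]=3  [5,6,7,8,9]=3
  size 6 → [4,5,6,7,8,9]=6
  size 7 → [3,4,5,6,7,8,9]=6
  size 8 → [2,3,4,5,6,7,8,9]=6
  first=0(k) contributes 6

6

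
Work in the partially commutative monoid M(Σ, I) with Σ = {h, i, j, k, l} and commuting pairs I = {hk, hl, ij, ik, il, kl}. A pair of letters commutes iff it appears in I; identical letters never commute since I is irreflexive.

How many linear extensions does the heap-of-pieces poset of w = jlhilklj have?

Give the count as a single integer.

80

drop 0:j onto floor
drop 1:l onto {0:j}
drop 2:h onto {0:j}
drop 3:i onto {2:h}
drop 4:l onto {1:l}
drop 5:k onto {0:j}
drop 6:l onto {4:l}
drop 7:j onto {2:h, 5:k, 6:l}
ground layer = {0:j}
drop-orders for the pieces not yet dropped (sum over which currently-grounded one goes next):
  1 to go: {3} 1  {7} 1
  2 to go: {3,7} 2  {5,7} 1  {6,7} 1
  3 to go: {2,3,7} 2  {3,5,7} 3  {3,6,7} 3  {4,6,7} 1  {5,6,7} 2
  4 to go: {1,4,6,7} 1  {2,3,5,7} 5  {2,3,6,7} 5  {3,4,6,7} 4  {3,5,6,7} 8  {4,5,6,7} 3
  5 to go: {1,3,4,6,7} 5  {1,4,5,6,7} 4  {2,3,4,6,7} 9  {2,3,5,6,7} 18  {3,4,5,6,7} 15
  6 to go: {1,2,3,4,6,7} 14  {1,3,4,5,6,7} 24  {2,3,4,5,6,7} 42
  if 0:j drops first: 80 orders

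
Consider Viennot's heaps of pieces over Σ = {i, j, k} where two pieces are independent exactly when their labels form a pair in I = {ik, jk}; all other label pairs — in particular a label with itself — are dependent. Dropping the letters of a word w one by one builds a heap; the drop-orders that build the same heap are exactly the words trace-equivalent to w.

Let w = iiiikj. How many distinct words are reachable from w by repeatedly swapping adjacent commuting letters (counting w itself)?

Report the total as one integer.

drop 0:i onto floor
drop 1:i onto {0:i}
drop 2:i onto {1:i}
drop 3:i onto {2:i}
drop 4:k onto floor
drop 5:j onto {3:i}
ground layer = {0:i, 4:k}
drop-orders for the pieces not yet dropped (sum over which currently-grounded one goes next):
  1 to go: {4} 1  {5} 1
  2 to go: {3,5} 1  {4,5} 2
  3 to go: {2,3,5} 1  {3,4,5} 3
  4 to go: {1,2,3,5} 1  {2,3,4,5} 4
  if 0:i drops first: 5 orders
  if 4:k drops first: 1 orders
heap linearizations: 6

6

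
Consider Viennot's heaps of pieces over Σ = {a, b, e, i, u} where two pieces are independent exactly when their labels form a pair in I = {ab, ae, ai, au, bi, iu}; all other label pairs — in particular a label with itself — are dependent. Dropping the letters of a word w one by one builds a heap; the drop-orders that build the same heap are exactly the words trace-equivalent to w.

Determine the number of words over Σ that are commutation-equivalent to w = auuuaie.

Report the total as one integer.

84

#0=a has no predecessor
#1=u has no predecessor
#2=u depends on [1:u]
#3=u depends on [2:u]
#4=a depends on [0:a]
#5=i has no predecessor
#6=e depends on [3:u, 5:i]
sources: [0:a, 1:u, 5:i]
N(rest) = Σ N(rest − s) over sources s of rest; N(one piece) = 1:
  size 1 → [4]=1  [6]=1
  size 2 → [0,4]=1  [3,6]=1  [4,6]=2  [5,6]=1
  size 3 → [0,4,6]=3  [2,3,6]=1  [3,4,6]=3  [3,5,6]=2  [4,5,6]=3
  size 4 → [0,3,4,6]=6  [0,4,5,6]=6  [1,2,3,6]=1  [2,3,4,6]=4  [2,3,5,6]=3  [3,4,5,6]=8
  size 5 → [0,2,3,4,6]=10  [0,3,4,5,6]=20  [1,2,3,4,6]=5  [1,2,3,5,6]=4  [2,3,4,5,6]=15
  first=0(a) contributes 24
  first=1(u) contributes 45
  first=5(i) contributes 15
|[w]| = 84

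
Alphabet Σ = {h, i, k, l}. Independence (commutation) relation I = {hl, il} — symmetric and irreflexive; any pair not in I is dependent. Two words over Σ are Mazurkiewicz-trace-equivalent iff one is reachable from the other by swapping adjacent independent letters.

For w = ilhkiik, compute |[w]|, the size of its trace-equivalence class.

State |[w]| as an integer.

0(i) covers ∅
1(l) covers ∅
2(h) covers 0:i
3(k) covers 1:l, 2:h
4(i) covers 3:k
5(i) covers 4:i
6(k) covers 5:i
floor of heap: 0:i, 1:l
completions by unplaced set U, small U first (add the entries for U minus each lowest piece of U):
  |U|=1: {6}:1
  |U|=2: {5,6}:1
  |U|=3: {4,5,6}:1
  |U|=4: {3,4,5,6}:1
  |U|=5: {1,3,4,5,6}:1  {2,3,4,5,6}:1
  start at 0(i): 2
  start at 1(l): 1
sum over floor = 3

3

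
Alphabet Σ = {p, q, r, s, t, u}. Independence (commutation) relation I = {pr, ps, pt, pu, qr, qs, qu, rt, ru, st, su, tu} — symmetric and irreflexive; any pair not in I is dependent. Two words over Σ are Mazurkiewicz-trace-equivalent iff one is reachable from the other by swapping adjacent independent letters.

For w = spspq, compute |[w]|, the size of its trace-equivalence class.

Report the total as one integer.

10

#0=s has no predecessor
#1=p has no predecessor
#2=s depends on [0:s]
#3=p depends on [1:p]
#4=q depends on [3:p]
sources: [0:s, 1:p]
N(rest) = Σ N(rest − s) over sources s of rest; N(one piece) = 1:
  size 1 → [2]=1  [4]=1
  size 2 → [0,2]=1  [2,4]=2  [3,4]=1
  size 3 → [0,2,4]=3  [1,3,4]=1  [2,3,4]=3
  first=0(s) contributes 4
  first=1(p) contributes 6
|[w]| = 10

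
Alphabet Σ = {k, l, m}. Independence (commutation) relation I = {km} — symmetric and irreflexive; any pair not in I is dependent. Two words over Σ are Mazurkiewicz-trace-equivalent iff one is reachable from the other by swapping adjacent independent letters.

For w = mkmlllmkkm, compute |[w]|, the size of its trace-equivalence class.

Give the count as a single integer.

18

#0=m has no predecessor
#1=k has no predecessor
#2=m depends on [0:m]
#3=l depends on [1:k, 2:m]
#4=l depends on [3:l]
#5=l depends on [4:l]
#6=m depends on [5:l]
#7=k depends on [5:l]
#8=k depends on [7:k]
#9=m depends on [6:m]
sources: [0:m, 1:k]
N(rest) = Σ N(rest − s) over sources s of rest; N(one piece) = 1:
  size 1 → [8]=1  [9]=1
  size 2 → [6,9]=1  [7,8]=1  [8,9]=2
  size 3 → [6,8,9]=3  [7,8,9]=3
  size 4 → [6,7,8,9]=6
  size 5 → [5,6,7,8,9]=6
  size 6 → [4,5,6,7,8,9]=6
  size 7 → [3,4,5,6,7,8,9]=6
  size 8 → [1,3,4,5,6,7,8,9]=6  [2,3,4,5,6,7,8,9]=6
  first=0(m) contributes 12
  first=1(k) contributes 6
|[w]| = 18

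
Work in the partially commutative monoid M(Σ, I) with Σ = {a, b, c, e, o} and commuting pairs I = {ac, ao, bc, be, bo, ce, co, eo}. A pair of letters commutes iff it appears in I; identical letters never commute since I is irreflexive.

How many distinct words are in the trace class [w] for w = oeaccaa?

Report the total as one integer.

105

0(o) covers ∅
1(e) covers ∅
2(a) covers 1:e
3(c) covers ∅
4(c) covers 3:c
5(a) covers 2:a
6(a) covers 5:a
floor of heap: 0:o, 1:e, 3:c
completions by unplaced set U, small U first (add the entries for U minus each lowest piece of U):
  |U|=1: {0}:1  {4}:1  {6}:1
  |U|=2: {0,4}:2  {0,6}:2  {3,4}:1  {4,6}:2  {5,6}:1
  |U|=3: {0,3,4}:3  {0,4,6}:6  {0,5,6}:3  {2,5,6}:1  {3,4,6}:3  {4,5,6}:3
  |U|=4: {0,2,5,6}:4  {0,3,4,6}:12  {0,4,5,6}:12  {1,2,5,6}:1  {2,4,5,6}:4  {3,4,5,6}:6
  |U|=5: {0,1,2,5,6}:5  {0,2,4,5,6}:20  {0,3,4,5,6}:30  {1,2,4,5,6}:5  {2,3,4,5,6}:10
  start at 0(o): 15
  start at 1(e): 60
  start at 3(c): 30
sum over floor = 105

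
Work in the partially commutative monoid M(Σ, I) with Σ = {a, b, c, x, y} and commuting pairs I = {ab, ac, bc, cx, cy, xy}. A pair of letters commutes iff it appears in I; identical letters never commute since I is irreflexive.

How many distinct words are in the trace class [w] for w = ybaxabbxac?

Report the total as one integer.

60

drop 0:y onto floor
drop 1:b onto {0:y}
drop 2:a onto {0:y}
drop 3:x onto {1:b, 2:a}
drop 4:a onto {3:x}
drop 5:b onto {3:x}
drop 6:b onto {5:b}
drop 7:x onto {4:a, 6:b}
drop 8:a onto {7:x}
drop 9:c onto floor
ground layer = {0:y, 9:c}
drop-orders for the pieces not yet dropped (sum over which currently-grounded one goes next):
  1 to go: {8} 1  {9} 1
  2 to go: {7,8} 1  {8,9} 2
  3 to go: {4,7,8} 1  {6,7,8} 1  {7,8,9} 3
  4 to go: {4,6,7,8} 2  {4,7,8,9} 4  {5,6,7,8} 1  {6,7,8,9} 4
  5 to go: {4,5,6,7,8} 3  {4,6,7,8,9} 10  {5,6,7,8,9} 5
  6 to go: {3,4,5,6,7,8} 3  {4,5,6,7,8,9} 18
  7 to go: {1,3,4,5,6,7,8} 3  {2,3,4,5,6,7,8} 3  {3,4,5,6,7,8,9} 21
  8 to go: {1,2,3,4,5,6,7,8} 6  {1,3,4,5,6,7,8,9} 24  {2,3,4,5,6,7,8,9} 24
  if 0:y drops first: 54 orders
  if 9:c drops first: 6 orders
heap linearizations: 60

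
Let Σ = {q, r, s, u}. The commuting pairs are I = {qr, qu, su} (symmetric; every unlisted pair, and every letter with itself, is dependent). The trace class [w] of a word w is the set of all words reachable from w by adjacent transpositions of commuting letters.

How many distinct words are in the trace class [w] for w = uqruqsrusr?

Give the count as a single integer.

drop 0:u onto floor
drop 1:q onto floor
drop 2:r onto {0:u}
drop 3:u onto {2:r}
drop 4:q onto {1:q}
drop 5:s onto {2:r, 4:q}
drop 6:r onto {3:u, 5:s}
drop 7:u onto {6:r}
drop 8:s onto {6:r}
drop 9:r onto {7:u, 8:s}
ground layer = {0:u, 1:q}
drop-orders for the pieces not yet dropped (sum over which currently-grounded one goes next):
  1 to go: {9} 1
  2 to go: {7,9} 1  {8,9} 1
  3 to go: {7,8,9} 2
  4 to go: {6,7,8,9} 2
  5 to go: {3,6,7,8,9} 2  {5,6,7,8,9} 2
  6 to go: {3,5,6,7,8,9} 4  {4,5,6,7,8,9} 2
  7 to go: {1,4,5,6,7,8,9} 2  {2,3,5,6,7,8,9} 4  {3,4,5,6,7,8,9} 6
  8 to go: {0,2,3,5,6,7,8,9} 4  {1,3,4,5,6,7,8,9} 8  {2,3,4,5,6,7,8,9} 10
  if 0:u drops first: 18 orders
  if 1:q drops first: 14 orders
heap linearizations: 32

32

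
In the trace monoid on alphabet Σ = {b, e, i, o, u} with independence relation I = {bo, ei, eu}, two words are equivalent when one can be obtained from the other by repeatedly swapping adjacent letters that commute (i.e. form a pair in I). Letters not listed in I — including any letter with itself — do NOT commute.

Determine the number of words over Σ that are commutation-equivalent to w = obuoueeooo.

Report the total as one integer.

drop 0:o onto floor
drop 1:b onto floor
drop 2:u onto {0:o, 1:b}
drop 3:o onto {2:u}
drop 4:u onto {3:o}
drop 5:e onto {3:o}
drop 6:e onto {5:e}
drop 7:o onto {4:u, 6:e}
drop 8:o onto {7:o}
drop 9:o onto {8:o}
ground layer = {0:o, 1:b}
drop-orders for the pieces not yet dropped (sum over which currently-grounded one goes next):
  1 to go: {9} 1
  2 to go: {8,9} 1
  3 to go: {7,8,9} 1
  4 to go: {4,7,8,9} 1  {6,7,8,9} 1
  5 to go: {4,6,7,8,9} 2  {5,6,7,8,9} 1
  6 to go: {4,5,6,7,8,9} 3
  7 to go: {3,4,5,6,7,8,9} 3
  8 to go: {2,3,4,5,6,7,8,9} 3
  if 0:o drops first: 3 orders
  if 1:b drops first: 3 orders
heap linearizations: 6

6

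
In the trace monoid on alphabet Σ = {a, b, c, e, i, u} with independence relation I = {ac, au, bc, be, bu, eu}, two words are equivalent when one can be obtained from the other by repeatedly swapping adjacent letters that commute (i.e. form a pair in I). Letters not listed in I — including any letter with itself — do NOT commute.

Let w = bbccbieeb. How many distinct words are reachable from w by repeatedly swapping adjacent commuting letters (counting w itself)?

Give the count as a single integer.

30

#0=b has no predecessor
#1=b depends on [0:b]
#2=c has no predecessor
#3=c depends on [2:c]
#4=b depends on [1:b]
#5=i depends on [3:c, 4:b]
#6=e depends on [5:i]
#7=e depends on [6:e]
#8=b depends on [5:i]
sources: [0:b, 2:c]
N(rest) = Σ N(rest − s) over sources s of rest; N(one piece) = 1:
  size 1 → [7]=1  [8]=1
  size 2 → [6,7]=1  [7,8]=2
  size 3 → [6,7,8]=3
  size 4 → [5,6,7,8]=3
  size 5 → [3,5,6,7,8]=3  [4,5,6,7,8]=3
  size 6 → [1,4,5,6,7,8]=3  [2,3,5,6,7,8]=3  [3,4,5,6,7,8]=6
  size 7 → [0,1,4,5,6,7,8]=3  [1,3,4,5,6,7,8]=9  [2,3,4,5,6,7,8]=9
  first=0(b) contributes 18
  first=2(c) contributes 12
|[w]| = 30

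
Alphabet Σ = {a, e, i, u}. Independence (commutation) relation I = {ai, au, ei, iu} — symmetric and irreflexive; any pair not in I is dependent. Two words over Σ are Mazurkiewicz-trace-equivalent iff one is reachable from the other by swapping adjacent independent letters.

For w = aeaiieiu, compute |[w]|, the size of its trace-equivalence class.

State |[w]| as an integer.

56

#0=a has no predecessor
#1=e depends on [0:a]
#2=a depends on [1:e]
#3=i has no predecessor
#4=i depends on [3:i]
#5=e depends on [2:a]
#6=i depends on [4:i]
#7=u depends on [5:e]
sources: [0:a, 3:i]
N(rest) = Σ N(rest − s) over sources s of rest; N(one piece) = 1:
  size 1 → [6]=1  [7]=1
  size 2 → [4,6]=1  [5,7]=1  [6,7]=2
  size 3 → [2,5,7]=1  [3,4,6]=1  [4,6,7]=3  [5,6,7]=3
  size 4 → [1,2,5,7]=1  [2,5,6,7]=4  [3,4,6,7]=4  [4,5,6,7]=6
  size 5 → [0,1,2,5,7]=1  [1,2,5,6,7]=5  [2,4,5,6,7]=10  [3,4,5,6,7]=10
  size 6 → [0,1,2,5,6,7]=6  [1,2,4,5,6,7]=15  [2,3,4,5,6,7]=20
  first=0(a) contributes 35
  first=3(i) contributes 21
|[w]| = 56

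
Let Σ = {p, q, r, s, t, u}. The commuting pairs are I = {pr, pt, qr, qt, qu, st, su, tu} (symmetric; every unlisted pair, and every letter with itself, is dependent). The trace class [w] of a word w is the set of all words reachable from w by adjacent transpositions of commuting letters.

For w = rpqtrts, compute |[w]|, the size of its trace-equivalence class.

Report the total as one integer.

0(r) covers ∅
1(p) covers ∅
2(q) covers 1:p
3(t) covers 0:r
4(r) covers 3:t
5(t) covers 4:r
6(s) covers 2:q, 4:r
floor of heap: 0:r, 1:p
completions by unplaced set U, small U first (add the entries for U minus each lowest piece of U):
  |U|=1: {5}:1  {6}:1
  |U|=2: {2,6}:1  {5,6}:2
  |U|=3: {1,2,6}:1  {2,5,6}:3  {4,5,6}:2
  |U|=4: {1,2,5,6}:4  {2,4,5,6}:5  {3,4,5,6}:2
  |U|=5: {0,3,4,5,6}:2  {1,2,4,5,6}:9  {2,3,4,5,6}:7
  start at 0(r): 16
  start at 1(p): 9
sum over floor = 25

25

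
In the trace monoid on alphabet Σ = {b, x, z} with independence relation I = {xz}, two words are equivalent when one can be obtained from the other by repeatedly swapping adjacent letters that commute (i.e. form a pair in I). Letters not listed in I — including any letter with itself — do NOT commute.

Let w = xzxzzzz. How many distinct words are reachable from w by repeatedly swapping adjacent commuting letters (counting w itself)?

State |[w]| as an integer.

0(x) covers ∅
1(z) covers ∅
2(x) covers 0:x
3(z) covers 1:z
4(z) covers 3:z
5(z) covers 4:z
6(z) covers 5:z
floor of heap: 0:x, 1:z
completions by unplaced set U, small U first (add the entries for U minus each lowest piece of U):
  |U|=1: {2}:1  {6}:1
  |U|=2: {0,2}:1  {2,6}:2  {5,6}:1
  |U|=3: {0,2,6}:3  {2,5,6}:3  {4,5,6}:1
  |U|=4: {0,2,5,6}:6  {2,4,5,6}:4  {3,4,5,6}:1
  |U|=5: {0,2,4,5,6}:10  {1,3,4,5,6}:1  {2,3,4,5,6}:5
  start at 0(x): 6
  start at 1(z): 15
sum over floor = 21

21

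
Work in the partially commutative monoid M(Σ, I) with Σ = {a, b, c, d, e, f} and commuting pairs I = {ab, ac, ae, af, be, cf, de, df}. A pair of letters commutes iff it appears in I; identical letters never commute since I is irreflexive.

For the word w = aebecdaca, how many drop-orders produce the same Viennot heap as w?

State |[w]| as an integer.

piece 0:a — minimal
piece 1:e — minimal
piece 2:b — minimal
piece 3:e rests on {1:e}
piece 4:c rests on {2:b, 3:e}
piece 5:d rests on {0:a, 4:c}
piece 6:a rests on {5:d}
piece 7:c rests on {5:d}
piece 8:a rests on {6:a}
minimal pieces: {0:a, 1:e, 2:b}
ways to finish when only these pieces remain (= sum over removing one remaining piece with nothing left below it):
  1 left: {7}→1  {8}→1
  2 left: {6,8}→1  {7,8}→2
  3 left: {6,7,8}→3
  4 left: {5,6,7,8}→3
  5 left: {0,5,6,7,8}→3  {4,5,6,7,8}→3
  6 left: {0,4,5,6,7,8}→6  {2,4,5,6,7,8}→3  {3,4,5,6,7,8}→3
  7 left: {0,2,4,5,6,7,8}→9  {0,3,4,5,6,7,8}→9  {1,3,4,5,6,7,8}→3  {2,3,4,5,6,7,8}→6
  placing 0:a first → 9 extensions
  placing 1:e first → 24 extensions
  placing 2:b first → 12 extensions
total linear extensions = 45

45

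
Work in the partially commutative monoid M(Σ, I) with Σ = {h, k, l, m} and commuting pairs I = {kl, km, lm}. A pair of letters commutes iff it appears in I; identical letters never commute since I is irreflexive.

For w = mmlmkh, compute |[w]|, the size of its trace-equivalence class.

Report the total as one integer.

20

drop 0:m onto floor
drop 1:m onto {0:m}
drop 2:l onto floor
drop 3:m onto {1:m}
drop 4:k onto floor
drop 5:h onto {2:l, 3:m, 4:k}
ground layer = {0:m, 2:l, 4:k}
drop-orders for the pieces not yet dropped (sum over which currently-grounded one goes next):
  1 to go: {5} 1
  2 to go: {2,5} 1  {3,5} 1  {4,5} 1
  3 to go: {1,3,5} 1  {2,3,5} 2  {2,4,5} 2  {3,4,5} 2
  4 to go: {0,1,3,5} 1  {1,2,3,5} 3  {1,3,4,5} 3  {2,3,4,5} 6
  if 0:m drops first: 12 orders
  if 2:l drops first: 4 orders
  if 4:k drops first: 4 orders
heap linearizations: 20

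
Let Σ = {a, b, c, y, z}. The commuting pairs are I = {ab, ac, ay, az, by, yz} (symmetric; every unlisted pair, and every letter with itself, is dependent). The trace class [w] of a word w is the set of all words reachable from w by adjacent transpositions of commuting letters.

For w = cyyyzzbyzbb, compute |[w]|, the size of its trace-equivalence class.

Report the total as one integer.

drop 0:c onto floor
drop 1:y onto {0:c}
drop 2:y onto {1:y}
drop 3:y onto {2:y}
drop 4:z onto {0:c}
drop 5:z onto {4:z}
drop 6:b onto {5:z}
drop 7:y onto {3:y}
drop 8:z onto {6:b}
drop 9:b onto {8:z}
drop 10:b onto {9:b}
ground layer = {0:c}
drop-orders for the pieces not yet dropped (sum over which currently-grounded one goes next):
  1 to go: {7} 1  {10} 1
  2 to go: {3,7} 1  {7,10} 2  {9,10} 1
  3 to go: {2,3,7} 1  {3,7,10} 3  {7,9,10} 3  {8,9,10} 1
  4 to go: {1,2,3,7} 1  {2,3,7,10} 4  {3,7,9,10} 6  {6,8,9,10} 1  {7,8,9,10} 4
  5 to go: {1,2,3,7,10} 5  {2,3,7,9,10} 10  {3,7,8,9,10} 10  {5,6,8,9,10} 1  {6,7,8,9,10} 5
  6 to go: {1,2,3,7,9,10} 15  {2,3,7,8,9,10} 20  {3,6,7,8,9,10} 15  {4,5,6,8,9,10} 1  {5,6,7,8,9,10} 6
  7 to go: {1,2,3,7,8,9,10} 35  {2,3,6,7,8,9,10} 35  {3,5,6,7,8,9,10} 21  {4,5,6,7,8,9,10} 7
  8 to go: {1,2,3,6,7,8,9,10} 70  {2,3,5,6,7,8,9,10} 56  {3,4,5,6,7,8,9,10} 28
  9 to go: {1,2,3,5,6,7,8,9,10} 126  {2,3,4,5,6,7,8,9,10} 84
  if 0:c drops first: 210 orders

210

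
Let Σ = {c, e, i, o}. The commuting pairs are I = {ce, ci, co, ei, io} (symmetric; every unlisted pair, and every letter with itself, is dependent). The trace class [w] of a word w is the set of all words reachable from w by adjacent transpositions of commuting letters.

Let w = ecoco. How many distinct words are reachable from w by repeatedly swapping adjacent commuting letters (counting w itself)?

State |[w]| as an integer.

piece 0:e — minimal
piece 1:c — minimal
piece 2:o rests on {0:e}
piece 3:c rests on {1:c}
piece 4:o rests on {2:o}
minimal pieces: {0:e, 1:c}
ways to finish when only these pieces remain (= sum over removing one remaining piece with nothing left below it):
  1 left: {3}→1  {4}→1
  2 left: {1,3}→1  {2,4}→1  {3,4}→2
  3 left: {0,2,4}→1  {1,3,4}→3  {2,3,4}→3
  placing 0:e first → 6 extensions
  placing 1:c first → 4 extensions
total linear extensions = 10

10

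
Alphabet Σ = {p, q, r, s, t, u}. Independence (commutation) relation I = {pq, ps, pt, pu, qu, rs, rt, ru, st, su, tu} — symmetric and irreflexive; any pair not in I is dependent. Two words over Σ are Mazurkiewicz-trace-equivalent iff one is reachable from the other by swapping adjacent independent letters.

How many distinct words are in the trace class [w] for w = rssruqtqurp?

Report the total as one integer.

330

drop 0:r onto floor
drop 1:s onto floor
drop 2:s onto {1:s}
drop 3:r onto {0:r}
drop 4:u onto floor
drop 5:q onto {2:s, 3:r}
drop 6:t onto {5:q}
drop 7:q onto {6:t}
drop 8:u onto {4:u}
drop 9:r onto {7:q}
drop 10:p onto {9:r}
ground layer = {0:r, 1:s, 4:u}
drop-orders for the pieces not yet dropped (sum over which currently-grounded one goes next):
  1 to go: {8} 1  {10} 1
  2 to go: {4,8} 1  {8,10} 2  {9,10} 1
  3 to go: {4,8,10} 3  {7,9,10} 1  {8,9,10} 3
  4 to go: {4,8,9,10} 6  {6,7,9,10} 1  {7,8,9,10} 4
  5 to go: {4,7,8,9,10} 10  {5,6,7,9,10} 1  {6,7,8,9,10} 5
  6 to go: {2,5,6,7,9,10} 1  {3,5,6,7,9,10} 1  {4,6,7,8,9,10} 15  {5,6,7,8,9,10} 6
  7 to go: {0,3,5,6,7,9,10} 1  {1,2,5,6,7,9,10} 1  {2,3,5,6,7,9,10} 2  {2,5,6,7,8,9,10} 7  {3,5,6,7,8,9,10} 7  {4,5,6,7,8,9,10} 21
  8 to go: {0,2,3,5,6,7,9,10} 3  {0,3,5,6,7,8,9,10} 8  {1,2,3,5,6,7,9,10} 3  {1,2,5,6,7,8,9,10} 8  {2,3,5,6,7,8,9,10} 16  {2,4,5,6,7,8,9,10} 28  {3,4,5,6,7,8,9,10} 28
  9 to go: {0,1,2,3,5,6,7,9,10} 6  {0,2,3,5,6,7,8,9,10} 27  {0,3,4,5,6,7,8,9,10} 36  {1,2,3,5,6,7,8,9,10} 27  {1,2,4,5,6,7,8,9,10} 36  {2,3,4,5,6,7,8,9,10} 72
  if 0:r drops first: 135 orders
  if 1:s drops first: 135 orders
  if 4:u drops first: 60 orders
heap linearizations: 330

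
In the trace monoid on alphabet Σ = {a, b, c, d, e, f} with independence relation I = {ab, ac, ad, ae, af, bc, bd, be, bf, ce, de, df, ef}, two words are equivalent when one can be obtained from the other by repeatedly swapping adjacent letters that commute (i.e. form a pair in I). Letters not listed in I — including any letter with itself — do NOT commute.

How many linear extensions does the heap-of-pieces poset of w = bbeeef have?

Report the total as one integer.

drop 0:b onto floor
drop 1:b onto {0:b}
drop 2:e onto floor
drop 3:e onto {2:e}
drop 4:e onto {3:e}
drop 5:f onto floor
ground layer = {0:b, 2:e, 5:f}
drop-orders for the pieces not yet dropped (sum over which currently-grounded one goes next):
  1 to go: {1} 1  {4} 1  {5} 1
  2 to go: {0,1} 1  {1,4} 2  {1,5} 2  {3,4} 1  {4,5} 2
  3 to go: {0,1,4} 3  {0,1,5} 3  {1,3,4} 3  {1,4,5} 6  {2,3,4} 1  {3,4,5} 3
  4 to go: {0,1,3,4} 6  {0,1,4,5} 12  {1,2,3,4} 4  {1,3,4,5} 12  {2,3,4,5} 4
  if 0:b drops first: 20 orders
  if 2:e drops first: 30 orders
  if 5:f drops first: 10 orders
heap linearizations: 60

60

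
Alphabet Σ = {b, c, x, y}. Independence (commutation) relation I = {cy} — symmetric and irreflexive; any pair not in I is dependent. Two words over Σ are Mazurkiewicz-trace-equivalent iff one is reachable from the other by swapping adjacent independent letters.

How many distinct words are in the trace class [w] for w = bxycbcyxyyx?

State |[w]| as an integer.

4

#0=b has no predecessor
#1=x depends on [0:b]
#2=y depends on [1:x]
#3=c depends on [1:x]
#4=b depends on [2:y, 3:c]
#5=c depends on [4:b]
#6=y depends on [4:b]
#7=x depends on [5:c, 6:y]
#8=y depends on [7:x]
#9=y depends on [8:y]
#10=x depends on [9:y]
sources: [0:b]
N(rest) = Σ N(rest − s) over sources s of rest; N(one piece) = 1:
  size 1 → [10]=1
  size 2 → [9,10]=1
  size 3 → [8,9,10]=1
  size 4 → [7,8,9,10]=1
  size 5 → [5,7,8,9,10]=1  [6,7,8,9,10]=1
  size 6 → [5,6,7,8,9,10]=2
  size 7 → [4,5,6,7,8,9,10]=2
  size 8 → [2,4,5,6,7,8,9,10]=2  [3,4,5,6,7,8,9,10]=2
  size 9 → [2,3,4,5,6,7,8,9,10]=4
  first=0(b) contributes 4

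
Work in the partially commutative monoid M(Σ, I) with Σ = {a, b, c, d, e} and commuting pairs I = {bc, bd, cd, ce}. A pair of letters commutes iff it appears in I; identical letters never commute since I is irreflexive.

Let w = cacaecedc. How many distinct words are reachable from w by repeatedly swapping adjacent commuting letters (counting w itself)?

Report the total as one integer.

10

drop 0:c onto floor
drop 1:a onto {0:c}
drop 2:c onto {1:a}
drop 3:a onto {2:c}
drop 4:e onto {3:a}
drop 5:c onto {3:a}
drop 6:e onto {4:e}
drop 7:d onto {6:e}
drop 8:c onto {5:c}
ground layer = {0:c}
drop-orders for the pieces not yet dropped (sum over which currently-grounded one goes next):
  1 to go: {7} 1  {8} 1
  2 to go: {5,8} 1  {6,7} 1  {7,8} 2
  3 to go: {4,6,7} 1  {5,7,8} 3  {6,7,8} 3
  4 to go: {4,6,7,8} 4  {5,6,7,8} 6
  5 to go: {4,5,6,7,8} 10
  6 to go: {3,4,5,6,7,8} 10
  7 to go: {2,3,4,5,6,7,8} 10
  if 0:c drops first: 10 orders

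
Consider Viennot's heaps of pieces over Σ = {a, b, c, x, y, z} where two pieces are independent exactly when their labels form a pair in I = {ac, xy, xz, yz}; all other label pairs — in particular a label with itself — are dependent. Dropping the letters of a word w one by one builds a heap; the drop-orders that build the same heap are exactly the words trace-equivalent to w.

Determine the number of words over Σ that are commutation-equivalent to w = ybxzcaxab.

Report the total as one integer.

4

piece 0:y — minimal
piece 1:b rests on {0:y}
piece 2:x rests on {1:b}
piece 3:z rests on {1:b}
piece 4:c rests on {2:x, 3:z}
piece 5:a rests on {2:x, 3:z}
piece 6:x rests on {4:c, 5:a}
piece 7:a rests on {6:x}
piece 8:b rests on {7:a}
minimal pieces: {0:y}
ways to finish when only these pieces remain (= sum over removing one remaining piece with nothing left below it):
  1 left: {8}→1
  2 left: {7,8}→1
  3 left: {6,7,8}→1
  4 left: {4,6,7,8}→1  {5,6,7,8}→1
  5 left: {4,5,6,7,8}→2
  6 left: {2,4,5,6,7,8}→2  {3,4,5,6,7,8}→2
  7 left: {2,3,4,5,6,7,8}→4
  placing 0:y first → 4 extensions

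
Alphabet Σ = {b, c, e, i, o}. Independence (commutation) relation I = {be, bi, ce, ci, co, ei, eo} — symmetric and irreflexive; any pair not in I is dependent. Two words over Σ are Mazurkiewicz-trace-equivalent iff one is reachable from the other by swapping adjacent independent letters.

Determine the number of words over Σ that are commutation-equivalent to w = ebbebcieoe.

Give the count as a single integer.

1890

piece 0:e — minimal
piece 1:b — minimal
piece 2:b rests on {1:b}
piece 3:e rests on {0:e}
piece 4:b rests on {2:b}
piece 5:c rests on {4:b}
piece 6:i — minimal
piece 7:e rests on {3:e}
piece 8:o rests on {4:b, 6:i}
piece 9:e rests on {7:e}
minimal pieces: {0:e, 1:b, 6:i}
ways to finish when only these pieces remain (= sum over removing one remaining piece with nothing left below it):
  1 left: {5}→1  {8}→1  {9}→1
  2 left: {5,8}→2  {5,9}→2  {6,8}→1  {7,9}→1  {8,9}→2
  3 left: {3,7,9}→1  {4,5,8}→2  {5,6,8}→3  {5,7,9}→3  {5,8,9}→6  {6,8,9}→3  {7,8,9}→3
  4 left: {0,3,7,9}→1  {2,4,5,8}→2  {3,5,7,9}→4  {3,7,8,9}→4  {4,5,6,8}→5  {4,5,8,9}→8  {5,6,8,9}→12  {5,7,8,9}→12  {6,7,8,9}→6
  5 left: {0,3,5,7,9}→5  {0,3,7,8,9}→5  {1,2,4,5,8}→2  {2,4,5,6,8}→7  {2,4,5,8,9}→10  {3,5,7,8,9}→20  {3,6,7,8,9}→10  {4,5,6,8,9}→25  {4,5,7,8,9}→20  {5,6,7,8,9}→30
  6 left: {0,3,5,7,8,9}→30  {0,3,6,7,8,9}→15  {1,2,4,5,6,8}→9  {1,2,4,5,8,9}→12  {2,4,5,6,8,9}→42  {2,4,5,7,8,9}→30  {3,4,5,7,8,9}→40  {3,5,6,7,8,9}→60  {4,5,6,7,8,9}→75
  7 left: {0,3,4,5,7,8,9}→70  {0,3,5,6,7,8,9}→105  {1,2,4,5,6,8,9}→63  {1,2,4,5,7,8,9}→42  {2,3,4,5,7,8,9}→70  {2,4,5,6,7,8,9}→147  {3,4,5,6,7,8,9}→175
  8 left: {0,2,3,4,5,7,8,9}→140  {0,3,4,5,6,7,8,9}→350  {1,2,3,4,5,7,8,9}→112  {1,2,4,5,6,7,8,9}→252  {2,3,4,5,6,7,8,9}→392
  placing 0:e first → 756 extensions
  placing 1:b first → 882 extensions
  placing 6:i first → 252 extensions
total linear extensions = 1890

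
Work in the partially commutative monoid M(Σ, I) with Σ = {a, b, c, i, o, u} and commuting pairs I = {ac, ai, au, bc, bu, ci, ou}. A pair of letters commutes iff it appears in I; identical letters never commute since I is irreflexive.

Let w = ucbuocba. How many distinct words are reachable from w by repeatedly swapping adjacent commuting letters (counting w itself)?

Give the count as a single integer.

30

piece 0:u — minimal
piece 1:c rests on {0:u}
piece 2:b — minimal
piece 3:u rests on {1:c}
piece 4:o rests on {1:c, 2:b}
piece 5:c rests on {3:u, 4:o}
piece 6:b rests on {4:o}
piece 7:a rests on {6:b}
minimal pieces: {0:u, 2:b}
ways to finish when only these pieces remain (= sum over removing one remaining piece with nothing left below it):
  1 left: {5}→1  {7}→1
  2 left: {3,5}→1  {5,7}→2  {6,7}→1
  3 left: {3,5,7}→3  {5,6,7}→3
  4 left: {3,5,6,7}→6  {4,5,6,7}→3
  5 left: {2,4,5,6,7}→3  {3,4,5,6,7}→9
  6 left: {1,3,4,5,6,7}→9  {2,3,4,5,6,7}→12
  placing 0:u first → 21 extensions
  placing 2:b first → 9 extensions
total linear extensions = 30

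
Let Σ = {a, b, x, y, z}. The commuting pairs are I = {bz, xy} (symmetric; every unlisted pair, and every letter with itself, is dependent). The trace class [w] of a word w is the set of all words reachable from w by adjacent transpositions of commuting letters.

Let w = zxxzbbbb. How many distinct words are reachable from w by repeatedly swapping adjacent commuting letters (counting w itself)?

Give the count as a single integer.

5

#0=z has no predecessor
#1=x depends on [0:z]
#2=x depends on [1:x]
#3=z depends on [2:x]
#4=b depends on [2:x]
#5=b depends on [4:b]
#6=b depends on [5:b]
#7=b depends on [6:b]
sources: [0:z]
N(rest) = Σ N(rest − s) over sources s of rest; N(one piece) = 1:
  size 1 → [3]=1  [7]=1
  size 2 → [3,7]=2  [6,7]=1
  size 3 → [3,6,7]=3  [5,6,7]=1
  size 4 → [3,5,6,7]=4  [4,5,6,7]=1
  size 5 → [3,4,5,6,7]=5
  size 6 → [2,3,4,5,6,7]=5
  first=0(z) contributes 5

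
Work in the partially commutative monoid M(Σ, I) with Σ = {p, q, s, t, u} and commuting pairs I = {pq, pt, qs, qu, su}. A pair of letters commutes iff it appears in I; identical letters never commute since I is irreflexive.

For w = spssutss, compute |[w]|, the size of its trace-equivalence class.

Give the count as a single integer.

0(s) covers ∅
1(p) covers 0:s
2(s) covers 1:p
3(s) covers 2:s
4(u) covers 1:p
5(t) covers 3:s, 4:u
6(s) covers 5:t
7(s) covers 6:s
floor of heap: 0:s
completions by unplaced set U, small U first (add the entries for U minus each lowest piece of U):
  |U|=1: {7}:1
  |U|=2: {6,7}:1
  |U|=3: {5,6,7}:1
  |U|=4: {3,5,6,7}:1  {4,5,6,7}:1
  |U|=5: {2,3,5,6,7}:1  {3,4,5,6,7}:2
  |U|=6: {2,3,4,5,6,7}:3
  start at 0(s): 3

3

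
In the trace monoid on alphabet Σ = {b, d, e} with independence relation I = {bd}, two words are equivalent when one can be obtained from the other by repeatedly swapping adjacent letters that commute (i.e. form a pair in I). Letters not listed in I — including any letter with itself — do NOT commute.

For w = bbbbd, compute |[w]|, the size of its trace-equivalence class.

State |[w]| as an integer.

0(b) covers ∅
1(b) covers 0:b
2(b) covers 1:b
3(b) covers 2:b
4(d) covers ∅
floor of heap: 0:b, 4:d
completions by unplaced set U, small U first (add the entries for U minus each lowest piece of U):
  |U|=1: {3}:1  {4}:1
  |U|=2: {2,3}:1  {3,4}:2
  |U|=3: {1,2,3}:1  {2,3,4}:3
  start at 0(b): 4
  start at 4(d): 1
sum over floor = 5

5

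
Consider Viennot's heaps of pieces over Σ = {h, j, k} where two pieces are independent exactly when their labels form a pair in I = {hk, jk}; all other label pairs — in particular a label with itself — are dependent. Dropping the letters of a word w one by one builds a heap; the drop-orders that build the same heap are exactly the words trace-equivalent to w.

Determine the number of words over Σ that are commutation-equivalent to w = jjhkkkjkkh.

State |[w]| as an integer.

drop 0:j onto floor
drop 1:j onto {0:j}
drop 2:h onto {1:j}
drop 3:k onto floor
drop 4:k onto {3:k}
drop 5:k onto {4:k}
drop 6:j onto {2:h}
drop 7:k onto {5:k}
drop 8:k onto {7:k}
drop 9:h onto {6:j}
ground layer = {0:j, 3:k}
drop-orders for the pieces not yet dropped (sum over which currently-grounded one goes next):
  1 to go: {8} 1  {9} 1
  2 to go: {6,9} 1  {7,8} 1  {8,9} 2
  3 to go: {2,6,9} 1  {5,7,8} 1  {6,8,9} 3  {7,8,9} 3
  4 to go: {1,2,6,9} 1  {2,6,8,9} 4  {4,5,7,8} 1  {5,7,8,9} 4  {6,7,8,9} 6
  5 to go: {0,1,2,6,9} 1  {1,2,6,8,9} 5  {2,6,7,8,9} 10  {3,4,5,7,8} 1  {4,5,7,8,9} 5  {5,6,7,8,9} 10
  6 to go: {0,1,2,6,8,9} 6  {1,2,6,7,8,9} 15  {2,5,6,7,8,9} 20  {3,4,5,7,8,9} 6  {4,5,6,7,8,9} 15
  7 to go: {0,1,2,6,7,8,9} 21  {1,2,5,6,7,8,9} 35  {2,4,5,6,7,8,9} 35  {3,4,5,6,7,8,9} 21
  8 to go: {0,1,2,5,6,7,8,9} 56  {1,2,4,5,6,7,8,9} 70  {2,3,4,5,6,7,8,9} 56
  if 0:j drops first: 126 orders
  if 3:k drops first: 126 orders
heap linearizations: 252

252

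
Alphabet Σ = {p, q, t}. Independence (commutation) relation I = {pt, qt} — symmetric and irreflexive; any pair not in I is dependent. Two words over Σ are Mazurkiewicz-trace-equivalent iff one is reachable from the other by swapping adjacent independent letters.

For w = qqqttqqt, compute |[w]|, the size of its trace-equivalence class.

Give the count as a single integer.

56

0(q) covers ∅
1(q) covers 0:q
2(q) covers 1:q
3(t) covers ∅
4(t) covers 3:t
5(q) covers 2:q
6(q) covers 5:q
7(t) covers 4:t
floor of heap: 0:q, 3:t
completions by unplaced set U, small U first (add the entries for U minus each lowest piece of U):
  |U|=1: {6}:1  {7}:1
  |U|=2: {4,7}:1  {5,6}:1  {6,7}:2
  |U|=3: {2,5,6}:1  {3,4,7}:1  {4,6,7}:3  {5,6,7}:3
  |U|=4: {1,2,5,6}:1  {2,5,6,7}:4  {3,4,6,7}:4  {4,5,6,7}:6
  |U|=5: {0,1,2,5,6}:1  {1,2,5,6,7}:5  {2,4,5,6,7}:10  {3,4,5,6,7}:10
  |U|=6: {0,1,2,5,6,7}:6  {1,2,4,5,6,7}:15  {2,3,4,5,6,7}:20
  start at 0(q): 35
  start at 3(t): 21
sum over floor = 56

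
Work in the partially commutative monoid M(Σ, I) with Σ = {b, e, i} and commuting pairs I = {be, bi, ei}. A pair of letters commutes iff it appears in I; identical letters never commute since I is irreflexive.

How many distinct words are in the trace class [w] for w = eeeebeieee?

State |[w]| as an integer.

0(e) covers ∅
1(e) covers 0:e
2(e) covers 1:e
3(e) covers 2:e
4(b) covers ∅
5(e) covers 3:e
6(i) covers ∅
7(e) covers 5:e
8(e) covers 7:e
9(e) covers 8:e
floor of heap: 0:e, 4:b, 6:i
completions by unplaced set U, small U first (add the entries for U minus each lowest piece of U):
  |U|=1: {4}:1  {6}:1  {9}:1
  |U|=2: {4,6}:2  {4,9}:2  {6,9}:2  {8,9}:1
  |U|=3: {4,6,9}:6  {4,8,9}:3  {6,8,9}:3  {7,8,9}:1
  |U|=4: {4,6,8,9}:12  {4,7,8,9}:4  {5,7,8,9}:1  {6,7,8,9}:4
  |U|=5: {3,5,7,8,9}:1  {4,5,7,8,9}:5  {4,6,7,8,9}:20  {5,6,7,8,9}:5
  |U|=6: {2,3,5,7,8,9}:1  {3,4,5,7,8,9}:6  {3,5,6,7,8,9}:6  {4,5,6,7,8,9}:30
  |U|=7: {1,2,3,5,7,8,9}:1  {2,3,4,5,7,8,9}:7  {2,3,5,6,7,8,9}:7  {3,4,5,6,7,8,9}:42
  |U|=8: {0,1,2,3,5,7,8,9}:1  {1,2,3,4,5,7,8,9}:8  {1,2,3,5,6,7,8,9}:8  {2,3,4,5,6,7,8,9}:56
  start at 0(e): 72
  start at 4(b): 9
  start at 6(i): 9
sum over floor = 90

90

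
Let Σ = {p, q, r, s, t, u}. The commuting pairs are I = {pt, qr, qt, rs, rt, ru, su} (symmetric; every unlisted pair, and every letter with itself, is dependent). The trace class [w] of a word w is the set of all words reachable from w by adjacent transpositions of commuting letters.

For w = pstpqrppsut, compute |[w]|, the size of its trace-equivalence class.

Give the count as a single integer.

drop 0:p onto floor
drop 1:s onto {0:p}
drop 2:t onto {1:s}
drop 3:p onto {1:s}
drop 4:q onto {3:p}
drop 5:r onto {3:p}
drop 6:p onto {4:q, 5:r}
drop 7:p onto {6:p}
drop 8:s onto {2:t, 7:p}
drop 9:u onto {2:t, 7:p}
drop 10:t onto {8:s, 9:u}
ground layer = {0:p}
drop-orders for the pieces not yet dropped (sum over which currently-grounded one goes next):
  1 to go: {10} 1
  2 to go: {8,10} 1  {9,10} 1
  3 to go: {8,9,10} 2
  4 to go: {2,8,9,10} 2  {7,8,9,10} 2
  5 to go: {2,7,8,9,10} 4  {6,7,8,9,10} 2
  6 to go: {2,6,7,8,9,10} 6  {4,6,7,8,9,10} 2  {5,6,7,8,9,10} 2
  7 to go: {2,4,6,7,8,9,10} 8  {2,5,6,7,8,9,10} 8  {4,5,6,7,8,9,10} 4
  8 to go: {2,4,5,6,7,8,9,10} 20  {3,4,5,6,7,8,9,10} 4
  9 to go: {2,3,4,5,6,7,8,9,10} 24
  if 0:p drops first: 24 orders

24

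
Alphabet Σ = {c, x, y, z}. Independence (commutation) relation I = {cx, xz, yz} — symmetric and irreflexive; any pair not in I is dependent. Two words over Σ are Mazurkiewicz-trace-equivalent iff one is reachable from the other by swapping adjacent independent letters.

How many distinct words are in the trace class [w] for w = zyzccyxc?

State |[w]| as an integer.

0(z) covers ∅
1(y) covers ∅
2(z) covers 0:z
3(c) covers 1:y, 2:z
4(c) covers 3:c
5(y) covers 4:c
6(x) covers 5:y
7(c) covers 5:y
floor of heap: 0:z, 1:y
completions by unplaced set U, small U first (add the entries for U minus each lowest piece of U):
  |U|=1: {6}:1  {7}:1
  |U|=2: {6,7}:2
  |U|=3: {5,6,7}:2
  |U|=4: {4,5,6,7}:2
  |U|=5: {3,4,5,6,7}:2
  |U|=6: {1,3,4,5,6,7}:2  {2,3,4,5,6,7}:2
  start at 0(z): 4
  start at 1(y): 2
sum over floor = 6

6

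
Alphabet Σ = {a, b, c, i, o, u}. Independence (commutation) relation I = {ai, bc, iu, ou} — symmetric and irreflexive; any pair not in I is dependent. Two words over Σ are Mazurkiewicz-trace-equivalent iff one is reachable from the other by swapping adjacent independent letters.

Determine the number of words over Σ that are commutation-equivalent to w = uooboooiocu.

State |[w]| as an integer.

0(u) covers ∅
1(o) covers ∅
2(o) covers 1:o
3(b) covers 0:u, 2:o
4(o) covers 3:b
5(o) covers 4:o
6(o) covers 5:o
7(i) covers 6:o
8(o) covers 7:i
9(c) covers 8:o
10(u) covers 9:c
floor of heap: 0:u, 1:o
completions by unplaced set U, small U first (add the entries for U minus each lowest piece of U):
  |U|=1: {10}:1
  |U|=2: {9,10}:1
  |U|=3: {8,9,10}:1
  |U|=4: {7,8,9,10}:1
  |U|=5: {6,7,8,9,10}:1
  |U|=6: {5,6,7,8,9,10}:1
  |U|=7: {4,5,6,7,8,9,10}:1
  |U|=8: {3,4,5,6,7,8,9,10}:1
  |U|=9: {0,3,4,5,6,7,8,9,10}:1  {2,3,4,5,6,7,8,9,10}:1
  start at 0(u): 1
  start at 1(o): 2
sum over floor = 3

3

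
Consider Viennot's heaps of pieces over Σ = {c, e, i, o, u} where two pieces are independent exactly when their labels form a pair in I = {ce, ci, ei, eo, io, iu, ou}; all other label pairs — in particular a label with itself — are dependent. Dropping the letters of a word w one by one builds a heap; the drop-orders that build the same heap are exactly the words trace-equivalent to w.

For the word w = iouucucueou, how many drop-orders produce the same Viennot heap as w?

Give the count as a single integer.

132

#0=i has no predecessor
#1=o has no predecessor
#2=u has no predecessor
#3=u depends on [2:u]
#4=c depends on [1:o, 3:u]
#5=u depends on [4:c]
#6=c depends on [5:u]
#7=u depends on [6:c]
#8=e depends on [7:u]
#9=o depends on [6:c]
#10=u depends on [8:e]
sources: [0:i, 1:o, 2:u]
N(rest) = Σ N(rest − s) over sources s of rest; N(one piece) = 1:
  size 1 → [0]=1  [9]=1  [10]=1
  size 2 → [0,9]=2  [0,10]=2  [8,10]=1  [9,10]=2
  size 3 → [0,8,10]=3  [0,9,10]=6  [7,8,10]=1  [8,9,10]=3
  size 4 → [0,7,8,10]=4  [0,8,9,10]=12  [7,8,9,10]=4
  size 5 → [0,7,8,9,10]=20  [6,7,8,9,10]=4
  size 6 → [0,6,7,8,9,10]=24  [5,6,7,8,9,10]=4
  size 7 → [0,5,6,7,8,9,10]=28  [4,5,6,7,8,9,10]=4
  size 8 → [0,4,5,6,7,8,9,10]=32  [1,4,5,6,7,8,9,10]=4  [3,4,5,6,7,8,9,10]=4
  size 9 → [0,1,4,5,6,7,8,9,10]=36  [0,3,4,5,6,7,8,9,10]=36  [1,3,4,5,6,7,8,9,10]=8  [2,3,4,5,6,7,8,9,10]=4
  first=0(i) contributes 12
  first=1(o) contributes 40
  first=2(u) contributes 80
|[w]| = 132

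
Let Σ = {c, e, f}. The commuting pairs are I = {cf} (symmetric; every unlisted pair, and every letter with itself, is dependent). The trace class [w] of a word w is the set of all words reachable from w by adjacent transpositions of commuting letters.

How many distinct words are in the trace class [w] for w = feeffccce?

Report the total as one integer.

0(f) covers ∅
1(e) covers 0:f
2(e) covers 1:e
3(f) covers 2:e
4(f) covers 3:f
5(c) covers 2:e
6(c) covers 5:c
7(c) covers 6:c
8(e) covers 4:f, 7:c
floor of heap: 0:f
completions by unplaced set U, small U first (add the entries for U minus each lowest piece of U):
  |U|=1: {8}:1
  |U|=2: {4,8}:1  {7,8}:1
  |U|=3: {3,4,8}:1  {4,7,8}:2  {6,7,8}:1
  |U|=4: {3,4,7,8}:3  {4,6,7,8}:3  {5,6,7,8}:1
  |U|=5: {3,4,6,7,8}:6  {4,5,6,7,8}:4
  |U|=6: {3,4,5,6,7,8}:10
  |U|=7: {2,3,4,5,6,7,8}:10
  start at 0(f): 10

10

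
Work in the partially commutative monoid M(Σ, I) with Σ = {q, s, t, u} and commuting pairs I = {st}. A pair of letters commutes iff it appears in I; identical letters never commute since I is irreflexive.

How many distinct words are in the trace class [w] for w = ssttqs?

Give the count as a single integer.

6

#0=s has no predecessor
#1=s depends on [0:s]
#2=t has no predecessor
#3=t depends on [2:t]
#4=q depends on [1:s, 3:t]
#5=s depends on [4:q]
sources: [0:s, 2:t]
N(rest) = Σ N(rest − s) over sources s of rest; N(one piece) = 1:
  size 1 → [5]=1
  size 2 → [4,5]=1
  size 3 → [1,4,5]=1  [3,4,5]=1
  size 4 → [0,1,4,5]=1  [1,3,4,5]=2  [2,3,4,5]=1
  first=0(s) contributes 3
  first=2(t) contributes 3
|[w]| = 6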